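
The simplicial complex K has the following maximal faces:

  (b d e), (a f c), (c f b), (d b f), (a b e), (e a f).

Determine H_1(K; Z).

H_1 ≅ Z.

Fix the vertex order a < b < c < d < e < f and write every simplex with vertices in increasing order. Then dim K = 2 and the simplices of K are:

  0-simplices (6): a, b, c, d, e, f
  1-simplices (12): ab, ac, ae, af, bc, bd, be, bf, cf, de, df, ef
  2-simplices (6): abe, acf, aef, bcf, bde, bdf

so the chain groups are C_0 ≅ Z^6, C_1 ≅ Z^12, C_2 ≅ Z^6.

∂_1: C_1 → C_0 maps an edge to its endpoints' difference, ∂[p,q] = q − p.
As a 6×12 matrix over Z this has rank 5, with invariant factors (1,1,1,1,1).

Boundary ∂_2: C_2 → C_1 maps a triangle to the signed sum of its edges. For instance
  ∂abe = be − ae + ab,
  ∂bcf = cf − bf + bc.
This gives a 12×6 integer matrix of rank 6; reducing to Smith normal form yields diagonal entries (1,1,1,1,1,1).

Reading off H_k = ker ∂_k / im ∂_{k+1}:

  H_1: rank ker ∂_1 − rank ∂_2 = (12 − 5) − 6 = 1, and the invariant factors of ∂_2 are all 1, so H_1 = Z.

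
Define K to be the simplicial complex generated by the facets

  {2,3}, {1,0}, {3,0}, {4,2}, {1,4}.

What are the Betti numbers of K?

b_0 = 1, b_1 = 1.

Fix the vertex order 0 < 1 < 2 < 3 < 4 and write every simplex with vertices in increasing order. Then dim K = 1 and the simplices of K are:

  0-simplices (5): [0], [1], [2], [3], [4]
  1-simplices (5): [0,1], [0,3], [1,4], [2,3], [2,4]

so the chain groups are C_0 ≅ Z^5, C_1 ≅ Z^5.

The boundary map ∂_1: C_1 → C_0 is given by ∂[p,q] = [q] − [p]. For instance
  ∂[1,4] = [4] − [1].
As a 5×5 matrix over Z this has rank 4, with invariant factors (1,1,1,1).

Reading off H_k = ker ∂_k / im ∂_{k+1}:

  H_0: rank C_0 − rank ∂_1 = 5 − 4 = 1, and the invariant factors of ∂_1 are all 1, so H_0 ≅ Z.
  H_1: rank ker ∂_1 − rank ∂_2 = (5 − 4) − 0 = 1, and there is no ∂_2, so H_1 ≅ Z.

Hence the Betti numbers are b_0 = 1, b_1 = 1.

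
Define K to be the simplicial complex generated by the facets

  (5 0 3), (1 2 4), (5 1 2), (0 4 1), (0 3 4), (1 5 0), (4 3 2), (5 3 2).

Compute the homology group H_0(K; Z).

H_0 = Z.

We work with the vertex ordering 0 < 1 < 2 < 3 < 4 < 5. The simplices of K, each written with vertices in increasing order, are:

  0-simplices (6): [0], [1], [2], [3], [4], [5]
  1-simplices (12): [0,1], [0,3], [0,4], [0,5], [1,2], [1,4], [1,5], [2,3], [2,4], [2,5], [3,4], [3,5]
  2-simplices (8): [0,1,4], [0,1,5], [0,3,4], [0,3,5], [1,2,4], [1,2,5], [2,3,4], [2,3,5]

Hence C_0 ≅ Z^6, C_1 ≅ Z^12, C_2 ≅ Z^8.

Boundary ∂_1: C_1 → C_0 maps an edge to its endpoints' difference, ∂[p,q] = q − p. For instance
  ∂[1,2] = [2] − [1].
The resulting 6×12 matrix has rank 5, and its Smith normal form has invariant factors (1,1,1,1,1).

The boundary map ∂_2: C_2 → C_1 acts by ∂[p,q,r] = [q,r] − [p,r] + [p,q]. For instance
  ∂[0,1,4] = [1,4] − [0,4] + [0,1],
  ∂[0,1,5] = [1,5] − [0,5] + [0,1].
The resulting 12×8 matrix has rank 7, and its Smith normal form has invariant factors (1,1,1,1,1,1,1).

Computing H_k = (kernel of ∂_k) / (image of ∂_{k+1}):

  H_0: rank C_0 − rank ∂_1 = 6 − 5 = 1, and the invariant factors of ∂_1 are all 1, so H_0 = Z.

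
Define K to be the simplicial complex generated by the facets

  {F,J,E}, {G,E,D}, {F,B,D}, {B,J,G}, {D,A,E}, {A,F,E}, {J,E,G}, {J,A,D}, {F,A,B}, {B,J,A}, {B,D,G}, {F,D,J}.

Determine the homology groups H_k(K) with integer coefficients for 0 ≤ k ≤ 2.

H_0 = Z,  H_1 = Z/2,  H_2 = 0.

Order the vertices as A < B < D < E < F < G < J. Listing each simplex with vertices in this order, K has dimension 2 with simplices:

  0-simplices (7): A, B, D, E, F, G, J
  1-simplices (18): AB, AD, AE, AF, AJ, BD, BF, BG, BJ, DE, DF, DG, DJ, EF, EG, EJ, FJ, GJ
  2-simplices (12): ABF, ABJ, ADE, ADJ, AEF, BDF, BDG, BGJ, DEG, DFJ, EFJ, EGJ

so the chain groups are C_0 ≅ Z^7, C_1 ≅ Z^18, C_2 ≅ Z^12.

The boundary map ∂_1: C_1 → C_0 maps an edge to its endpoints' difference, ∂[p,q] = q − p. For instance
  ∂EJ = J − E.
The 7×18 boundary matrix has rank 6 and Smith normal form diag(1,1,1,1,1,1).

The boundary map ∂_2: C_2 → C_1 sends each 2-simplex [p,q,r] to [q,r] − [p,r] + [p,q]. For instance
  ∂BDF = DF − BF + BD,
  ∂DFJ = FJ − DJ + DF.
This gives a 18×12 integer matrix of rank 12; reducing to Smith normal form yields diagonal entries (1,1,1,1,1,1,1,1,1,1,1,2).

Now H_k = ker ∂_k / im ∂_{k+1}, so:

  H_0: rank C_0 − rank ∂_1 = 7 − 6 = 1, and the invariant factors of ∂_1 are all 1, so H_0 = Z.
  H_1: rank ker ∂_1 − rank ∂_2 = (18 − 6) − 12 = 0, and ∂_2 has invariant factor 2 > 1, so H_1 = Z/2.
  H_2: rank ker ∂_2 − rank ∂_3 = (12 − 12) − 0 = 0, and there is no ∂_3, so H_2 = 0.

(K is a triangulation of the real projective plane RP^2.)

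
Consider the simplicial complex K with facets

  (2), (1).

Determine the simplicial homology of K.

K has 2 vertices.
rank ∂_0 = 0, rank ∂_1 = 0 ⇒ b_0 = 2 − 0 − 0 = 2. So H_0 ≅ Z^2.

H_0 ≅ Z^2.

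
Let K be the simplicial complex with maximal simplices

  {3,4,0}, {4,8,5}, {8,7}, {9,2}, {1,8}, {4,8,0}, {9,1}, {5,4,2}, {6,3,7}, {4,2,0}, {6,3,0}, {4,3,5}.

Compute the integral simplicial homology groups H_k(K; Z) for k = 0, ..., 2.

H_0 = Z,  H_1 = Z^2,  H_2 = 0.

Take the total order 0 < 1 < 2 < 3 < 4 < 5 < 6 < 7 < 8 < 9 on the vertex set. Then K (dimension 2) consists of the simplices:

  0-simplices (10): [0], [1], [2], [3], [4], [5], [6], [7], [8], [9]
  1-simplices (19): [0,2], [0,3], [0,4], [0,6], [0,8], [1,8], [1,9], [2,4], [2,5], [2,9], [3,4], [3,5], [3,6], [3,7], [4,5], [4,8], [5,8], [6,7], [7,8]
  2-simplices (8): [0,2,4], [0,3,4], [0,3,6], [0,4,8], [2,4,5], [3,4,5], [3,6,7], [4,5,8]

giving chain groups C_0 ≅ Z^10, C_1 ≅ Z^19, C_2 ≅ Z^8.

∂_1: C_1 → C_0 sends each edge [p,q] (with p < q) to q − p.
The resulting 10×19 matrix has rank 9, and its Smith normal form has invariant factors (1,1,1,1,1,1,1,1,1).

∂_2: C_2 → C_1 acts by ∂[p,q,r] = [q,r] − [p,r] + [p,q]. For instance
  ∂[2,4,5] = [4,5] − [2,5] + [2,4],
  ∂[0,4,8] = [4,8] − [0,8] + [0,4].
The 19×8 boundary matrix has rank 8 and Smith normal form diag(1,1,1,1,1,1,1,1).

Now H_k = ker ∂_k / im ∂_{k+1}, so:

  H_0: rank C_0 − rank ∂_1 = 10 − 9 = 1, and the invariant factors of ∂_1 are all 1, so H_0 ≅ Z.
  H_1: rank ker ∂_1 − rank ∂_2 = (19 − 9) − 8 = 2, and the invariant factors of ∂_2 are all 1, so H_1 ≅ Z^2.
  H_2: rank ker ∂_2 − rank ∂_3 = (8 − 8) − 0 = 0, and there is no ∂_3, so H_2 ≅ 0.

As a check, the Euler characteristic is 10 − 19 + 8 = -1, which agrees with 1 − 2 + 0 = -1.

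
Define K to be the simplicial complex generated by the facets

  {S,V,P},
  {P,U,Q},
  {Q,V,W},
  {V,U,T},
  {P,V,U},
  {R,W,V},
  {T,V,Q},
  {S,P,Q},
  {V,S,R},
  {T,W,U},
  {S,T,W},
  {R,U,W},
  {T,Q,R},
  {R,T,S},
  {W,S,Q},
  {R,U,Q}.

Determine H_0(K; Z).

H_0 = Z.

We work with the vertex ordering P < Q < R < S < T < U < V < W. The simplices of K, each written with vertices in increasing order, are:

  0-simplices (8): P, Q, R, S, T, U, V, W
  1-simplices (24): PQ, PS, PU, PV, QR, QS, QT, QU, QV, QW, RS, RT, RU, RV, RW, ST, SV, SW, TU, TV, TW, UV, UW, VW
  2-simplices (16): PQS, PQU, PSV, PUV, QRT, QRU, QSW, QTV, QVW, RST, RSV, RUW, RVW, STW, TUV, TUW

so the chain groups are C_0 ≅ Z^8, C_1 ≅ Z^24, C_2 ≅ Z^16.

Boundary ∂_1: C_1 → C_0 maps an edge to its endpoints' difference, ∂[p,q] = q − p. For instance
  ∂RS = S − R.
As a 8×24 matrix over Z this has rank 7, with invariant factors (1,1,1,1,1,1,1).

Boundary ∂_2: C_2 → C_1 acts by ∂[p,q,r] = [q,r] − [p,r] + [p,q]. For instance
  ∂PUV = UV − PV + PU,
  ∂RSV = SV − RV + RS.
The resulting 24×16 matrix has rank 15, and its Smith normal form has invariant factors (1,1,1,1,1,1,1,1,1,1,1,1,1,1,1).

From H_k ≅ ker(∂_k) / im(∂_{k+1}) we obtain:

  H_0: rank C_0 − rank ∂_1 = 8 − 7 = 1, and the invariant factors of ∂_1 are all 1, so H_0 = Z.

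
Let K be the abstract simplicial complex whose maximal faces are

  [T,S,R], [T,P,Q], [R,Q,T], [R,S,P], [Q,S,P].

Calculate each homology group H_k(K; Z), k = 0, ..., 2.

H_0 ≅ Z,  H_1 ≅ Z,  H_2 = 0.

Order the vertices as P < Q < R < S < T. Listing each simplex with vertices in this order, K has dimension 2 with simplices:

  0-simplices (5): P, Q, R, S, T
  1-simplices (10): PQ, PR, PS, PT, QR, QS, QT, RS, RT, ST
  2-simplices (5): PQS, PQT, PRS, QRT, RST

so the chain groups are C_0 ≅ Z^5, C_1 ≅ Z^10, C_2 ≅ Z^5.

∂_1: C_1 → C_0 maps an edge to its endpoints' difference, ∂[p,q] = q − p.
As a 5×10 matrix over Z this has rank 4, with invariant factors (1,1,1,1).

The boundary map ∂_2: C_2 → C_1 acts by ∂[p,q,r] = [q,r] − [p,r] + [p,q]. For instance
  ∂PQT = QT − PT + PQ,
  ∂PRS = RS − PS + PR.
As a 10×5 matrix over Z this has rank 5, with invariant factors (1,1,1,1,1).

Computing H_k = (kernel of ∂_k) / (image of ∂_{k+1}):

  H_0: rank C_0 − rank ∂_1 = 5 − 4 = 1, and the invariant factors of ∂_1 are all 1, so H_0 ≅ Z.
  H_1: rank ker ∂_1 − rank ∂_2 = (10 − 4) − 5 = 1, and the invariant factors of ∂_2 are all 1, so H_1 ≅ Z.
  H_2: rank ker ∂_2 − rank ∂_3 = (5 − 5) − 0 = 0, and there is no ∂_3, so H_2 ≅ 0.

As a check, the Euler characteristic is 5 − 10 + 5 = 0, which agrees with 1 − 1 + 0 = 0.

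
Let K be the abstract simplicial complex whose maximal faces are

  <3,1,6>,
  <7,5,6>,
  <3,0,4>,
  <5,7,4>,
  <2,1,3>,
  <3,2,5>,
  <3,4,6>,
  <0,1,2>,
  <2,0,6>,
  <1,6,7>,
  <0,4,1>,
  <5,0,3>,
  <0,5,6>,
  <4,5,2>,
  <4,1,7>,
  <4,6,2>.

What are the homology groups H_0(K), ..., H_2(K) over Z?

K has 8 vertices, 24 edges, 16 triangles.
rank ∂_0 = 0, rank ∂_1 = 7 ⇒ b_0 = 8 − 0 − 7 = 1; all invariant factors of ∂_1 are 1 so no torsion. So H_0 ≅ Z.
rank ∂_1 = 7, rank ∂_2 = 15 ⇒ b_1 = 24 − 7 − 15 = 2; all invariant factors of ∂_2 are 1 so no torsion. So H_1 ≅ Z^2.
rank ∂_2 = 15, rank ∂_3 = 0 ⇒ b_2 = 16 − 15 − 0 = 1. So H_2 ≅ Z.

H_0 = Z,  H_1 = Z^2,  H_2 = Z.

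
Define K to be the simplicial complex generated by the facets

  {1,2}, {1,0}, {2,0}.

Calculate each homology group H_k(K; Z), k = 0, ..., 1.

Take the total order 0 < 1 < 2 on the vertex set. Then K (dimension 1) consists of the simplices:

  0-simplices (3): [0], [1], [2]
  1-simplices (3): [0,1], [0,2], [1,2]

Hence C_0 ≅ Z^3, C_1 ≅ Z^3.

Boundary ∂_1: C_1 → C_0 is given by ∂[p,q] = [q] − [p].
The resulting 3×3 matrix has rank 2, and its Smith normal form has invariant factors (1,1).

From H_k ≅ ker(∂_k) / im(∂_{k+1}) we obtain:

  H_0: rank C_0 − rank ∂_1 = 3 − 2 = 1, and the invariant factors of ∂_1 are all 1, so H_0 ≅ Z.
  H_1: rank ker ∂_1 − rank ∂_2 = (3 − 2) − 0 = 1, and there is no ∂_2, so H_1 ≅ Z.

H_0 = Z,  H_1 = Z.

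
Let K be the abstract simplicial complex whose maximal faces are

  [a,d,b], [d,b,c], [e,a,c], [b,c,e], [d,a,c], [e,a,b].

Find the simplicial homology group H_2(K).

H_2 ≅ Z.

Order the vertices as a < b < c < d < e. Listing each simplex with vertices in this order, K has dimension 2 with simplices:

  0-simplices (5): a, b, c, d, e
  1-simplices (9): ab, ac, ad, ae, bc, bd, be, cd, ce
  2-simplices (6): abd, abe, acd, ace, bcd, bce

so the chain groups are C_0 ≅ Z^5, C_1 ≅ Z^9, C_2 ≅ Z^6.

The boundary map ∂_1: C_1 → C_0 sends each edge [p,q] (with p < q) to q − p.
The 5×9 boundary matrix has rank 4 and Smith normal form diag(1,1,1,1).

The boundary map ∂_2: C_2 → C_1 acts by ∂[p,q,r] = [q,r] − [p,r] + [p,q]. For instance
  ∂abd = bd − ad + ab,
  ∂abe = be − ae + ab.
The 9×6 boundary matrix has rank 5 and Smith normal form diag(1,1,1,1,1).

Computing H_k = (kernel of ∂_k) / (image of ∂_{k+1}):

  H_2: rank ker ∂_2 − rank ∂_3 = (6 − 5) − 0 = 1, and there is no ∂_3, so H_2 ≅ Z.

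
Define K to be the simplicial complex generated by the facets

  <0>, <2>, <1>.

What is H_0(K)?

Fix the vertex order 0 < 1 < 2 and write every simplex with vertices in increasing order. Then dim K = 0 and the simplices of K are:

  0-simplices (3): [0], [1], [2]

Hence C_0 ≅ Z^3.

Computing H_k = (kernel of ∂_k) / (image of ∂_{k+1}):

  H_0: rank C_0 − rank ∂_1 = 3 − 0 = 3, and there is no ∂_1, so H_0 ≅ Z^3.

H_0 ≅ Z^3.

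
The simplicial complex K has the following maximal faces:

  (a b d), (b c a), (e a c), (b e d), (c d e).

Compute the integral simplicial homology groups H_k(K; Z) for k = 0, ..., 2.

H_0 = Z,  H_1 = Z,  H_2 = 0.

K has 5 vertices, 10 edges, 5 triangles.
rank ∂_0 = 0, rank ∂_1 = 4 ⇒ b_0 = 5 − 0 − 4 = 1; all invariant factors of ∂_1 are 1 so no torsion. So H_0 = Z.
rank ∂_1 = 4, rank ∂_2 = 5 ⇒ b_1 = 10 − 4 − 5 = 1; all invariant factors of ∂_2 are 1 so no torsion. So H_1 = Z.
rank ∂_2 = 5, rank ∂_3 = 0 ⇒ b_2 = 5 − 5 − 0 = 0. So H_2 = 0.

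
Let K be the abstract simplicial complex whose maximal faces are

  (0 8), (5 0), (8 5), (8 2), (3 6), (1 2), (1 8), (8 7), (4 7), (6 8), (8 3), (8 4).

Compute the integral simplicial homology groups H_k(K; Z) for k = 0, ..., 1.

Fix the vertex order 0 < 1 < 2 < 3 < 4 < 5 < 6 < 7 < 8 and write every simplex with vertices in increasing order. Then dim K = 1 and the simplices of K are:

  0-simplices (9): [0], [1], [2], [3], [4], [5], [6], [7], [8]
  1-simplices (12): [0,5], [0,8], [1,2], [1,8], [2,8], [3,6], [3,8], [4,7], [4,8], [5,8], [6,8], [7,8]

Hence C_0 ≅ Z^9, C_1 ≅ Z^12.

Boundary ∂_1: C_1 → C_0 maps an edge to its endpoints' difference, ∂[p,q] = q − p.
The 9×12 boundary matrix has rank 8 and Smith normal form diag(1,1,1,1,1,1,1,1).

From H_k ≅ ker(∂_k) / im(∂_{k+1}) we obtain:

  H_0: rank C_0 − rank ∂_1 = 9 − 8 = 1, and the invariant factors of ∂_1 are all 1, so H_0 ≅ Z.
  H_1: rank ker ∂_1 − rank ∂_2 = (12 − 8) − 0 = 4, and there is no ∂_2, so H_1 ≅ Z^4.

H_0 = Z,  H_1 = Z^4.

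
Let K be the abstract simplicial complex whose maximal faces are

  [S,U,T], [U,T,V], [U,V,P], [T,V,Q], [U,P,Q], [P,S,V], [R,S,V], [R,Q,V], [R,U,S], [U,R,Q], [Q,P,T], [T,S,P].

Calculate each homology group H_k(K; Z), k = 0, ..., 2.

H_0 = Z,  H_1 = Z/2,  H_2 = 0.

Order the vertices as P < Q < R < S < T < U < V. Listing each simplex with vertices in this order, K has dimension 2 with simplices:

  0-simplices (7): P, Q, R, S, T, U, V
  1-simplices (18): PQ, PS, PT, PU, PV, QR, QT, QU, QV, RS, RU, RV, ST, SU, SV, TU, TV, UV
  2-simplices (12): PQT, PQU, PST, PSV, PUV, QRU, QRV, QTV, RSU, RSV, STU, TUV

so the chain groups are C_0 ≅ Z^7, C_1 ≅ Z^18, C_2 ≅ Z^12.

∂_1: C_1 → C_0 maps an edge to its endpoints' difference, ∂[p,q] = q − p. For instance
  ∂TV = V − T.
The resulting 7×18 matrix has rank 6, and its Smith normal form has invariant factors (1,1,1,1,1,1).

The boundary map ∂_2: C_2 → C_1 acts by ∂[p,q,r] = [q,r] − [p,r] + [p,q]. For instance
  ∂QTV = TV − QV + QT,
  ∂STU = TU − SU + ST.
This gives a 18×12 integer matrix of rank 12; reducing to Smith normal form yields diagonal entries (1,1,1,1,1,1,1,1,1,1,1,2).

Reading off H_k = ker ∂_k / im ∂_{k+1}:

  H_0: rank C_0 − rank ∂_1 = 7 − 6 = 1, and the invariant factors of ∂_1 are all 1, so H_0 = Z.
  H_1: rank ker ∂_1 − rank ∂_2 = (18 − 6) − 12 = 0, and ∂_2 has invariant factor 2 > 1, so H_1 = Z/2.
  H_2: rank ker ∂_2 − rank ∂_3 = (12 − 12) − 0 = 0, and there is no ∂_3, so H_2 = 0.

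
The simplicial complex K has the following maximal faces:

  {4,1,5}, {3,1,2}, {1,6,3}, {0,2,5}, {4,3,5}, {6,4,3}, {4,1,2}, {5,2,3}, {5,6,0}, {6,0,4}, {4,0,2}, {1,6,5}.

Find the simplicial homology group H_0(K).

H_0 ≅ Z.

We work with the vertex ordering 0 < 1 < 2 < 3 < 4 < 5 < 6. The simplices of K, each written with vertices in increasing order, are:

  0-simplices (7): [0], [1], [2], [3], [4], [5], [6]
  1-simplices (18): [0,2], [0,4], [0,5], [0,6], [1,2], [1,3], [1,4], [1,5], [1,6], [2,3], [2,4], [2,5], [3,4], [3,5], [3,6], [4,5], [4,6], [5,6]
  2-simplices (12): [0,2,4], [0,2,5], [0,4,6], [0,5,6], [1,2,3], [1,2,4], [1,3,6], [1,4,5], [1,5,6], [2,3,5], [3,4,5], [3,4,6]

Hence C_0 ≅ Z^7, C_1 ≅ Z^18, C_2 ≅ Z^12.

The boundary map ∂_1: C_1 → C_0 maps an edge to its endpoints' difference, ∂[p,q] = q − p. For instance
  ∂[0,2] = [2] − [0].
This gives a 7×18 integer matrix of rank 6; reducing to Smith normal form yields diagonal entries (1,1,1,1,1,1).

The boundary map ∂_2: C_2 → C_1 acts by ∂[p,q,r] = [q,r] − [p,r] + [p,q]. For instance
  ∂[0,5,6] = [5,6] − [0,6] + [0,5],
  ∂[3,4,6] = [4,6] − [3,6] + [3,4].
The resulting 18×12 matrix has rank 12, and its Smith normal form has invariant factors (1,1,1,1,1,1,1,1,1,1,1,2).

Now H_k = ker ∂_k / im ∂_{k+1}, so:

  H_0: rank C_0 − rank ∂_1 = 7 − 6 = 1, and the invariant factors of ∂_1 are all 1, so H_0 = Z.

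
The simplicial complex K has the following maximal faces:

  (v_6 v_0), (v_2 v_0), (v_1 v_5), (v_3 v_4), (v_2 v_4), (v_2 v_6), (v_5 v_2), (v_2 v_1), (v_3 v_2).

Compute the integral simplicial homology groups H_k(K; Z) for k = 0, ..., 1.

H_0 ≅ Z,  H_1 ≅ Z^3.

Fix the vertex order v_0 < v_1 < v_2 < v_3 < v_4 < v_5 < v_6 and write every simplex with vertices in increasing order. Then dim K = 1 and the simplices of K are:

  0-simplices (7): [v_0], [v_1], [v_2], [v_3], [v_4], [v_5], [v_6]
  1-simplices (9): [v_0,v_2], [v_0,v_6], [v_1,v_2], [v_1,v_5], [v_2,v_3], [v_2,v_4], [v_2,v_5], [v_2,v_6], [v_3,v_4]

giving chain groups C_0 ≅ Z^7, C_1 ≅ Z^9.

The boundary map ∂_1: C_1 → C_0 is given by ∂[p,q] = [q] − [p].
This gives a 7×9 integer matrix of rank 6; reducing to Smith normal form yields diagonal entries (1,1,1,1,1,1).

Reading off H_k = ker ∂_k / im ∂_{k+1}:

  H_0: rank C_0 − rank ∂_1 = 7 − 6 = 1, and the invariant factors of ∂_1 are all 1, so H_0 ≅ Z.
  H_1: rank ker ∂_1 − rank ∂_2 = (9 − 6) − 0 = 3, and there is no ∂_2, so H_1 ≅ Z^3.

(K is a triangulation of a wedge of 3 circles.)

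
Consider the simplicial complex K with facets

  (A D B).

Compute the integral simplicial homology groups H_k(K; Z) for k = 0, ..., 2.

Fix the vertex order A < B < D and write every simplex with vertices in increasing order. Then dim K = 2 and the simplices of K are:

  0-simplices (3): A, B, D
  1-simplices (3): AB, AD, BD
  2-simplices (1): ABD

so the chain groups are C_0 ≅ Z^3, C_1 ≅ Z^3, C_2 ≅ Z^1.

The boundary map ∂_1: C_1 → C_0 sends each edge [p,q] (with p < q) to q − p. For instance
  ∂BD = D − B.
This gives a 3×3 integer matrix of rank 2; reducing to Smith normal form yields diagonal entries (1,1).

The boundary map ∂_2: C_2 → C_1 acts by ∂[p,q,r] = [q,r] − [p,r] + [p,q]. For instance
  ∂ABD = BD − AD + AB.
This gives a 3×1 integer matrix of rank 1; reducing to Smith normal form yields diagonal entries (1).

Now H_k = ker ∂_k / im ∂_{k+1}, so:

  H_0: rank C_0 − rank ∂_1 = 3 − 2 = 1, and the invariant factors of ∂_1 are all 1, so H_0 = Z.
  H_1: rank ker ∂_1 − rank ∂_2 = (3 − 2) − 1 = 0, and the invariant factors of ∂_2 are all 1, so H_1 = 0.
  H_2: rank ker ∂_2 − rank ∂_3 = (1 − 1) − 0 = 0, and there is no ∂_3, so H_2 = 0.

As a check, the Euler characteristic is 3 − 3 + 1 = 1, which agrees with 1 − 0 + 0 = 1.

H_0 = Z,  H_1 = 0,  H_2 = 0.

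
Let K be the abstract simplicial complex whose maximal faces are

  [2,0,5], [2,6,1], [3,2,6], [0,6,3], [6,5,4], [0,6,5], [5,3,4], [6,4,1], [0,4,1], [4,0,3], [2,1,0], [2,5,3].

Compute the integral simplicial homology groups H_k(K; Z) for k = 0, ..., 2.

Order the vertices as 0 < 1 < 2 < 3 < 4 < 5 < 6. Listing each simplex with vertices in this order, K has dimension 2 with simplices:

  0-simplices (7): [0], [1], [2], [3], [4], [5], [6]
  1-simplices (18): [0,1], [0,2], [0,3], [0,4], [0,5], [0,6], [1,2], [1,4], [1,6], [2,3], [2,5], [2,6], [3,4], [3,5], [3,6], [4,5], [4,6], [5,6]
  2-simplices (12): [0,1,2], [0,1,4], [0,2,5], [0,3,4], [0,3,6], [0,5,6], [1,2,6], [1,4,6], [2,3,5], [2,3,6], [3,4,5], [4,5,6]

giving chain groups C_0 ≅ Z^7, C_1 ≅ Z^18, C_2 ≅ Z^12.

∂_1: C_1 → C_0 sends each edge [p,q] (with p < q) to q − p. For instance
  ∂[3,4] = [4] − [3].
The resulting 7×18 matrix has rank 6, and its Smith normal form has invariant factors (1,1,1,1,1,1).

∂_2: C_2 → C_1 maps a triangle to the signed sum of its edges. For instance
  ∂[2,3,6] = [3,6] − [2,6] + [2,3],
  ∂[0,2,5] = [2,5] − [0,5] + [0,2].
This gives a 18×12 integer matrix of rank 12; reducing to Smith normal form yields diagonal entries (1,1,1,1,1,1,1,1,1,1,1,2).

Now H_k = ker ∂_k / im ∂_{k+1}, so:

  H_0: rank C_0 − rank ∂_1 = 7 − 6 = 1, and the invariant factors of ∂_1 are all 1, so H_0 ≅ Z.
  H_1: rank ker ∂_1 − rank ∂_2 = (18 − 6) − 12 = 0, and ∂_2 has invariant factor 2 > 1, so H_1 ≅ Z/2Z.
  H_2: rank ker ∂_2 − rank ∂_3 = (12 − 12) − 0 = 0, and there is no ∂_3, so H_2 ≅ 0.

H_0 ≅ Z,  H_1 ≅ Z/2Z,  H_2 = 0.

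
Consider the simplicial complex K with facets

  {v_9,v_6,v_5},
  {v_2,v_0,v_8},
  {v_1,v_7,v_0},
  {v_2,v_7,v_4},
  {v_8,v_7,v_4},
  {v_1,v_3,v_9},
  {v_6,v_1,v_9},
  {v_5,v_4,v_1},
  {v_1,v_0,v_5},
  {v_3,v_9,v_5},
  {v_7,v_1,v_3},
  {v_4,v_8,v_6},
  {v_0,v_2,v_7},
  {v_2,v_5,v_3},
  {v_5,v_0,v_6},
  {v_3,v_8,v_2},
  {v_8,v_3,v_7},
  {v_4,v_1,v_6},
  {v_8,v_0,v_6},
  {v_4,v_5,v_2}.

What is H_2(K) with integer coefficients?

Fix the vertex order v_0 < v_1 < v_2 < v_3 < v_4 < v_5 < v_6 < v_7 < v_8 < v_9 and write every simplex with vertices in increasing order. Then dim K = 2 and the simplices of K are:

  0-simplices (10): [v_0], [v_1], [v_2], [v_3], [v_4], [v_5], [v_6], [v_7], [v_8], [v_9]
  1-simplices (30): (30 of them)
  2-simplices (20): (20 of them)

Hence C_0 ≅ Z^10, C_1 ≅ Z^30, C_2 ≅ Z^20.

The boundary map ∂_1: C_1 → C_0 sends each edge [p,q] (with p < q) to q − p.
This gives a 10×30 integer matrix of rank 9; reducing to Smith normal form yields diagonal entries (1,1,1,1,1,1,1,1,1).

The boundary map ∂_2: C_2 → C_1 maps a triangle to the signed sum of its edges. For instance
  ∂[v_0,v_2,v_8] = [v_2,v_8] − [v_0,v_8] + [v_0,v_2],
  ∂[v_0,v_1,v_5] = [v_1,v_5] − [v_0,v_5] + [v_0,v_1].
As a 30×20 matrix over Z this has rank 20, with invariant factors (1,1,1,1,1,1,1,1,1,1,1,1,1,1,1,1,1,1,1,2).

From H_k ≅ ker(∂_k) / im(∂_{k+1}) we obtain:

  H_2: rank ker ∂_2 − rank ∂_3 = (20 − 20) − 0 = 0, and there is no ∂_3, so H_2 ≅ 0.

H_2 ≅ 0.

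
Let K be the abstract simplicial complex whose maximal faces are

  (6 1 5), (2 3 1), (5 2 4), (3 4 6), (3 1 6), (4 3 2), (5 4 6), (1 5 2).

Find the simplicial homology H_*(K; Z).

H_0 = Z,  H_1 = 0,  H_2 = Z.

Order the vertices as 1 < 2 < 3 < 4 < 5 < 6. Listing each simplex with vertices in this order, K has dimension 2 with simplices:

  0-simplices (6): [1], [2], [3], [4], [5], [6]
  1-simplices (12): [1,2], [1,3], [1,5], [1,6], [2,3], [2,4], [2,5], [3,4], [3,6], [4,5], [4,6], [5,6]
  2-simplices (8): [1,2,3], [1,2,5], [1,3,6], [1,5,6], [2,3,4], [2,4,5], [3,4,6], [4,5,6]

Hence C_0 ≅ Z^6, C_1 ≅ Z^12, C_2 ≅ Z^8.

∂_1: C_1 → C_0 sends each edge [p,q] (with p < q) to q − p. For instance
  ∂[1,2] = [2] − [1].
The 6×12 boundary matrix has rank 5 and Smith normal form diag(1,1,1,1,1).

The boundary map ∂_2: C_2 → C_1 sends each 2-simplex [p,q,r] to [q,r] − [p,r] + [p,q]. For instance
  ∂[4,5,6] = [5,6] − [4,6] + [4,5],
  ∂[3,4,6] = [4,6] − [3,6] + [3,4].
The 12×8 boundary matrix has rank 7 and Smith normal form diag(1,1,1,1,1,1,1).

Now H_k = ker ∂_k / im ∂_{k+1}, so:

  H_0: rank C_0 − rank ∂_1 = 6 − 5 = 1, and the invariant factors of ∂_1 are all 1, so H_0 = Z.
  H_1: rank ker ∂_1 − rank ∂_2 = (12 − 5) − 7 = 0, and the invariant factors of ∂_2 are all 1, so H_1 = 0.
  H_2: rank ker ∂_2 − rank ∂_3 = (8 − 7) − 0 = 1, and there is no ∂_3, so H_2 = Z.

As a check, the Euler characteristic is 6 − 12 + 8 = 2, which agrees with 1 − 0 + 1 = 2.
(K is a triangulation of the 2-sphere S^2.)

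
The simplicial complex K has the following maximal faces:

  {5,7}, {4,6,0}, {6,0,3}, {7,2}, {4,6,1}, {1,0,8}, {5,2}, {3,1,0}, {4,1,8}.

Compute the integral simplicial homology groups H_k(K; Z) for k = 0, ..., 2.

H_0 = Z^2,  H_1 = Z^2,  H_2 = 0.

Fix the vertex order 0 < 1 < 2 < 3 < 4 < 5 < 6 < 7 < 8 and write every simplex with vertices in increasing order. Then dim K = 2 and the simplices of K are:

  0-simplices (9): [0], [1], [2], [3], [4], [5], [6], [7], [8]
  1-simplices (15): [0,1], [0,3], [0,4], [0,6], [0,8], [1,3], [1,4], [1,6], [1,8], [2,5], [2,7], [3,6], [4,6], [4,8], [5,7]
  2-simplices (6): [0,1,3], [0,1,8], [0,3,6], [0,4,6], [1,4,6], [1,4,8]

so the chain groups are C_0 ≅ Z^9, C_1 ≅ Z^15, C_2 ≅ Z^6.

The boundary map ∂_1: C_1 → C_0 sends each edge [p,q] (with p < q) to q − p. For instance
  ∂[4,6] = [6] − [4].
The 9×15 boundary matrix has rank 7 and Smith normal form diag(1,1,1,1,1,1,1).

The boundary map ∂_2: C_2 → C_1 sends each 2-simplex [p,q,r] to [q,r] − [p,r] + [p,q]. For instance
  ∂[1,4,6] = [4,6] − [1,6] + [1,4],
  ∂[0,1,8] = [1,8] − [0,8] + [0,1].
The resulting 15×6 matrix has rank 6, and its Smith normal form has invariant factors (1,1,1,1,1,1).

Now H_k = ker ∂_k / im ∂_{k+1}, so:

  H_0: rank C_0 − rank ∂_1 = 9 − 7 = 2, and the invariant factors of ∂_1 are all 1, so H_0 = Z^2.
  H_1: rank ker ∂_1 − rank ∂_2 = (15 − 7) − 6 = 2, and the invariant factors of ∂_2 are all 1, so H_1 = Z^2.
  H_2: rank ker ∂_2 − rank ∂_3 = (6 − 6) − 0 = 0, and there is no ∂_3, so H_2 = 0.

(K is a triangulation of the disjoint union of the circle S^1 and the cylinder S^1 x I.)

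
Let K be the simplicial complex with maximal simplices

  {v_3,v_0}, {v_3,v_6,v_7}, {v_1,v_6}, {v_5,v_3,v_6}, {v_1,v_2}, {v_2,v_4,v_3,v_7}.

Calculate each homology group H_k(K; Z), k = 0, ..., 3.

Take the total order v_0 < v_1 < v_2 < v_3 < v_4 < v_5 < v_6 < v_7 on the vertex set. Then K (dimension 3) consists of the simplices:

  0-simplices (8): [v_0], [v_1], [v_2], [v_3], [v_4], [v_5], [v_6], [v_7]
  1-simplices (13): [v_0,v_3], [v_1,v_2], [v_1,v_6], [v_2,v_3], [v_2,v_4], [v_2,v_7], [v_3,v_4], [v_3,v_5], [v_3,v_6], [v_3,v_7], [v_4,v_7], [v_5,v_6], [v_6,v_7]
  2-simplices (6): [v_2,v_3,v_4], [v_2,v_3,v_7], [v_2,v_4,v_7], [v_3,v_4,v_7], [v_3,v_5,v_6], [v_3,v_6,v_7]
  3-simplices (1): [v_2,v_3,v_4,v_7]

giving chain groups C_0 ≅ Z^8, C_1 ≅ Z^13, C_2 ≅ Z^6, C_3 ≅ Z^1.

Boundary ∂_1: C_1 → C_0 maps an edge to its endpoints' difference, ∂[p,q] = q − p. For instance
  ∂[v_2,v_3] = [v_3] − [v_2].
As a 8×13 matrix over Z this has rank 7, with invariant factors (1,1,1,1,1,1,1).

∂_2: C_2 → C_1 maps a triangle to the signed sum of its edges. For instance
  ∂[v_2,v_3,v_4] = [v_3,v_4] − [v_2,v_4] + [v_2,v_3],
  ∂[v_3,v_6,v_7] = [v_6,v_7] − [v_3,v_7] + [v_3,v_6].
The resulting 13×6 matrix has rank 5, and its Smith normal form has invariant factors (1,1,1,1,1).

∂_3: C_3 → C_2 sends each 3-simplex σ to the alternating sum Σ_i (−1)^i (σ with its i-th vertex removed). For instance
  ∂[v_2,v_3,v_4,v_7] = [v_3,v_4,v_7] − [v_2,v_4,v_7] + [v_2,v_3,v_7] − [v_2,v_3,v_4].
This gives a 6×1 integer matrix of rank 1; reducing to Smith normal form yields diagonal entries (1).

Reading off H_k = ker ∂_k / im ∂_{k+1}:

  H_0: rank C_0 − rank ∂_1 = 8 − 7 = 1, and the invariant factors of ∂_1 are all 1, so H_0 = Z.
  H_1: rank ker ∂_1 − rank ∂_2 = (13 − 7) − 5 = 1, and the invariant factors of ∂_2 are all 1, so H_1 = Z.
  H_2: rank ker ∂_2 − rank ∂_3 = (6 − 5) − 1 = 0, and the invariant factors of ∂_3 are all 1, so H_2 = 0.
  H_3: rank ker ∂_3 − rank ∂_4 = (1 − 1) − 0 = 0, and there is no ∂_4, so H_3 = 0.

H_0 = Z,  H_1 = Z,  H_2 = 0,  H_3 = 0.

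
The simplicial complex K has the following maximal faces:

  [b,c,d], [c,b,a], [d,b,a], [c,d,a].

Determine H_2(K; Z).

Fix the vertex order a < b < c < d and write every simplex with vertices in increasing order. Then dim K = 2 and the simplices of K are:

  0-simplices (4): a, b, c, d
  1-simplices (6): ab, ac, ad, bc, bd, cd
  2-simplices (4): abc, abd, acd, bcd

Hence C_0 ≅ Z^4, C_1 ≅ Z^6, C_2 ≅ Z^4.

∂_1: C_1 → C_0 is given by ∂[p,q] = [q] − [p]. For instance
  ∂bc = c − b.
The 4×6 boundary matrix has rank 3 and Smith normal form diag(1,1,1).

Boundary ∂_2: C_2 → C_1 sends each 2-simplex [p,q,r] to [q,r] − [p,r] + [p,q]. For instance
  ∂acd = cd − ad + ac,
  ∂bcd = cd − bd + bc.
The 6×4 boundary matrix has rank 3 and Smith normal form diag(1,1,1).

From H_k ≅ ker(∂_k) / im(∂_{k+1}) we obtain:

  H_2: rank ker ∂_2 − rank ∂_3 = (4 − 3) − 0 = 1, and there is no ∂_3, so H_2 ≅ Z.

H_2 ≅ Z.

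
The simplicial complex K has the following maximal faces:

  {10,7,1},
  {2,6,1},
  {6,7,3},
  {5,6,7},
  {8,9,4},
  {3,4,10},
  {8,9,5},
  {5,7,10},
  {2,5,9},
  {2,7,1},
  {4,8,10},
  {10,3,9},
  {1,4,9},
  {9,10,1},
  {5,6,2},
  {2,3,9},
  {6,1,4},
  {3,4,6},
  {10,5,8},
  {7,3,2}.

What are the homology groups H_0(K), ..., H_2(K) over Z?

Fix the vertex order 1 < 2 < 3 < 4 < 5 < 6 < 7 < 8 < 9 < 10 and write every simplex with vertices in increasing order. Then dim K = 2 and the simplices of K are:

  0-simplices (10): [1], [2], [3], [4], [5], [6], [7], [8], [9], [10]
  1-simplices (30): (30 of them)
  2-simplices (20): (20 of them)

so the chain groups are C_0 ≅ Z^10, C_1 ≅ Z^30, C_2 ≅ Z^20.

The boundary map ∂_1: C_1 → C_0 is given by ∂[p,q] = [q] − [p]. For instance
  ∂[2,7] = [7] − [2].
As a 10×30 matrix over Z this has rank 9, with invariant factors (1,1,1,1,1,1,1,1,1).

The boundary map ∂_2: C_2 → C_1 acts by ∂[p,q,r] = [q,r] − [p,r] + [p,q]. For instance
  ∂[3,4,6] = [4,6] − [3,6] + [3,4],
  ∂[5,6,7] = [6,7] − [5,7] + [5,6].
The 30×20 boundary matrix has rank 20 and Smith normal form diag(1,1,1,1,1,1,1,1,1,1,1,1,1,1,1,1,1,1,1,2).

Reading off H_k = ker ∂_k / im ∂_{k+1}:

  H_0: rank C_0 − rank ∂_1 = 10 − 9 = 1, and the invariant factors of ∂_1 are all 1, so H_0 ≅ Z.
  H_1: rank ker ∂_1 − rank ∂_2 = (30 − 9) − 20 = 1, and ∂_2 has invariant factor 2 > 1, so H_1 ≅ Z ⊕ Z/2.
  H_2: rank ker ∂_2 − rank ∂_3 = (20 − 20) − 0 = 0, and there is no ∂_3, so H_2 ≅ 0.

(K is a triangulation of the Klein bottle.)

H_0 ≅ Z,  H_1 ≅ Z ⊕ Z/2,  H_2 = 0.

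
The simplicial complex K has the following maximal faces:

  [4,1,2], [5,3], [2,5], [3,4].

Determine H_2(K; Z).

We work with the vertex ordering 1 < 2 < 3 < 4 < 5. The simplices of K, each written with vertices in increasing order, are:

  0-simplices (5): [1], [2], [3], [4], [5]
  1-simplices (6): [1,2], [1,4], [2,4], [2,5], [3,4], [3,5]
  2-simplices (1): [1,2,4]

so the chain groups are C_0 ≅ Z^5, C_1 ≅ Z^6, C_2 ≅ Z^1.

Boundary ∂_1: C_1 → C_0 is given by ∂[p,q] = [q] − [p]. For instance
  ∂[2,4] = [4] − [2].
This gives a 5×6 integer matrix of rank 4; reducing to Smith normal form yields diagonal entries (1,1,1,1).

The boundary map ∂_2: C_2 → C_1 maps a triangle to the signed sum of its edges. For instance
  ∂[1,2,4] = [2,4] − [1,4] + [1,2].
The resulting 6×1 matrix has rank 1, and its Smith normal form has invariant factors (1).

Now H_k = ker ∂_k / im ∂_{k+1}, so:

  H_2: rank ker ∂_2 − rank ∂_3 = (1 − 1) − 0 = 0, and there is no ∂_3, so H_2 = 0.

H_2 ≅ 0.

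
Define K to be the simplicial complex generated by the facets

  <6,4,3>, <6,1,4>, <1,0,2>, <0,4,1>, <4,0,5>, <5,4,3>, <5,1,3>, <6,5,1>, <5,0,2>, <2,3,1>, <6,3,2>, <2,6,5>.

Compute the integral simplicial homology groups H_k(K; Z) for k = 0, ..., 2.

H_0 = Z,  H_1 = Z_2,  H_2 = 0.

Fix the vertex order 0 < 1 < 2 < 3 < 4 < 5 < 6 and write every simplex with vertices in increasing order. Then dim K = 2 and the simplices of K are:

  0-simplices (7): [0], [1], [2], [3], [4], [5], [6]
  1-simplices (18): [0,1], [0,2], [0,4], [0,5], [1,2], [1,3], [1,4], [1,5], [1,6], [2,3], [2,5], [2,6], [3,4], [3,5], [3,6], [4,5], [4,6], [5,6]
  2-simplices (12): [0,1,2], [0,1,4], [0,2,5], [0,4,5], [1,2,3], [1,3,5], [1,4,6], [1,5,6], [2,3,6], [2,5,6], [3,4,5], [3,4,6]

so the chain groups are C_0 ≅ Z^7, C_1 ≅ Z^18, C_2 ≅ Z^12.

∂_1: C_1 → C_0 sends each edge [p,q] (with p < q) to q − p.
This gives a 7×18 integer matrix of rank 6; reducing to Smith normal form yields diagonal entries (1,1,1,1,1,1).

Boundary ∂_2: C_2 → C_1 acts by ∂[p,q,r] = [q,r] − [p,r] + [p,q]. For instance
  ∂[2,5,6] = [5,6] − [2,6] + [2,5],
  ∂[3,4,6] = [4,6] − [3,6] + [3,4].
The resulting 18×12 matrix has rank 12, and its Smith normal form has invariant factors (1,1,1,1,1,1,1,1,1,1,1,2).

Now H_k = ker ∂_k / im ∂_{k+1}, so:

  H_0: rank C_0 − rank ∂_1 = 7 − 6 = 1, and the invariant factors of ∂_1 are all 1, so H_0 ≅ Z.
  H_1: rank ker ∂_1 − rank ∂_2 = (18 − 6) − 12 = 0, and ∂_2 has invariant factor 2 > 1, so H_1 ≅ Z_2.
  H_2: rank ker ∂_2 − rank ∂_3 = (12 − 12) − 0 = 0, and there is no ∂_3, so H_2 ≅ 0.

(K is a triangulation of the real projective plane RP^2.)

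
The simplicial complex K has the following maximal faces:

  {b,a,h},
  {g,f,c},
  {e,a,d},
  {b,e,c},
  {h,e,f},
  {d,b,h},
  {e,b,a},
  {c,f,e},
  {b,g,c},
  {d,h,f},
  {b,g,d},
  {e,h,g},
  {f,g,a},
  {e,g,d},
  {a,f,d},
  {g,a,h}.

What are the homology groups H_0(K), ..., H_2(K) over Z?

H_0 = Z,  H_1 = Z^2,  H_2 = Z.

Order the vertices as a < b < c < d < e < f < g < h. Listing each simplex with vertices in this order, K has dimension 2 with simplices:

  0-simplices (8): a, b, c, d, e, f, g, h
  1-simplices (24): ab, ad, ae, af, ag, ah, bc, bd, be, bg, bh, ce, cf, cg, de, df, dg, dh, ef, eg, eh, fg, fh, gh
  2-simplices (16): abe, abh, ade, adf, afg, agh, bce, bcg, bdg, bdh, cef, cfg, deg, dfh, efh, egh

so the chain groups are C_0 ≅ Z^8, C_1 ≅ Z^24, C_2 ≅ Z^16.

∂_1: C_1 → C_0 maps an edge to its endpoints' difference, ∂[p,q] = q − p.
The resulting 8×24 matrix has rank 7, and its Smith normal form has invariant factors (1,1,1,1,1,1,1).

∂_2: C_2 → C_1 sends each 2-simplex [p,q,r] to [q,r] − [p,r] + [p,q]. For instance
  ∂cef = ef − cf + ce,
  ∂afg = fg − ag + af.
The 24×16 boundary matrix has rank 15 and Smith normal form diag(1,1,1,1,1,1,1,1,1,1,1,1,1,1,1).

Reading off H_k = ker ∂_k / im ∂_{k+1}:

  H_0: rank C_0 − rank ∂_1 = 8 − 7 = 1, and the invariant factors of ∂_1 are all 1, so H_0 ≅ Z.
  H_1: rank ker ∂_1 − rank ∂_2 = (24 − 7) − 15 = 2, and the invariant factors of ∂_2 are all 1, so H_1 ≅ Z^2.
  H_2: rank ker ∂_2 − rank ∂_3 = (16 − 15) − 0 = 1, and there is no ∂_3, so H_2 ≅ Z.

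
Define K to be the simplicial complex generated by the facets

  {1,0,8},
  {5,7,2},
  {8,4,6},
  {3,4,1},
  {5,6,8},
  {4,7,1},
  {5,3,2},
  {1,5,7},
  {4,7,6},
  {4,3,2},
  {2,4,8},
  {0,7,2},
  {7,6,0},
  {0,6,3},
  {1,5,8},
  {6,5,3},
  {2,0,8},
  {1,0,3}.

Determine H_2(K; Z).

H_2 ≅ Z.

Order the vertices as 0 < 1 < 2 < 3 < 4 < 5 < 6 < 7 < 8. Listing each simplex with vertices in this order, K has dimension 2 with simplices:

  0-simplices (9): [0], [1], [2], [3], [4], [5], [6], [7], [8]
  1-simplices (27): (27 of them)
  2-simplices (18): [0,1,3], [0,1,8], [0,2,7], [0,2,8], [0,3,6], [0,6,7], [1,3,4], [1,4,7], [1,5,7], [1,5,8], [2,3,4], [2,3,5], [2,4,8], [2,5,7], [3,5,6], [4,6,7], [4,6,8], [5,6,8]

Hence C_0 ≅ Z^9, C_1 ≅ Z^27, C_2 ≅ Z^18.

The boundary map ∂_1: C_1 → C_0 is given by ∂[p,q] = [q] − [p]. For instance
  ∂[0,1] = [1] − [0].
The resulting 9×27 matrix has rank 8, and its Smith normal form has invariant factors (1,1,1,1,1,1,1,1).

∂_2: C_2 → C_1 sends each 2-simplex [p,q,r] to [q,r] − [p,r] + [p,q]. For instance
  ∂[2,5,7] = [5,7] − [2,7] + [2,5],
  ∂[2,4,8] = [4,8] − [2,8] + [2,4].
This gives a 27×18 integer matrix of rank 17; reducing to Smith normal form yields diagonal entries (1,1,1,1,1,1,1,1,1,1,1,1,1,1,1,1,1).

From H_k ≅ ker(∂_k) / im(∂_{k+1}) we obtain:

  H_2: rank ker ∂_2 − rank ∂_3 = (18 − 17) − 0 = 1, and there is no ∂_3, so H_2 = Z.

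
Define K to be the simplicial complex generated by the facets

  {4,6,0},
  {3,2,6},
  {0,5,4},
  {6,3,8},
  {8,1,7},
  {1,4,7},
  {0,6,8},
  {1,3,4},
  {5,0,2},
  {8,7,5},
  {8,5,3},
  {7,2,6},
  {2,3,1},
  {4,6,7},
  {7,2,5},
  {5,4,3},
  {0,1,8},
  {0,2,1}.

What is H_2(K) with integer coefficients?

Order the vertices as 0 < 1 < 2 < 3 < 4 < 5 < 6 < 7 < 8. Listing each simplex with vertices in this order, K has dimension 2 with simplices:

  0-simplices (9): [0], [1], [2], [3], [4], [5], [6], [7], [8]
  1-simplices (27): (27 of them)
  2-simplices (18): [0,1,2], [0,1,8], [0,2,5], [0,4,5], [0,4,6], [0,6,8], [1,2,3], [1,3,4], [1,4,7], [1,7,8], [2,3,6], [2,5,7], [2,6,7], [3,4,5], [3,5,8], [3,6,8], [4,6,7], [5,7,8]

Hence C_0 ≅ Z^9, C_1 ≅ Z^27, C_2 ≅ Z^18.

Boundary ∂_1: C_1 → C_0 is given by ∂[p,q] = [q] − [p].
The resulting 9×27 matrix has rank 8, and its Smith normal form has invariant factors (1,1,1,1,1,1,1,1).

∂_2: C_2 → C_1 maps a triangle to the signed sum of its edges. For instance
  ∂[0,6,8] = [6,8] − [0,8] + [0,6],
  ∂[3,6,8] = [6,8] − [3,8] + [3,6].
As a 27×18 matrix over Z this has rank 17, with invariant factors (1,1,1,1,1,1,1,1,1,1,1,1,1,1,1,1,1).

From H_k ≅ ker(∂_k) / im(∂_{k+1}) we obtain:

  H_2: rank ker ∂_2 − rank ∂_3 = (18 − 17) − 0 = 1, and there is no ∂_3, so H_2 = Z.

(K is a triangulation of the torus T^2.)

H_2 = Z.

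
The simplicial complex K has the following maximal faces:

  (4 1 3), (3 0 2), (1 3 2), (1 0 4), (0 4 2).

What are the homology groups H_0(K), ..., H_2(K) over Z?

H_0 ≅ Z,  H_1 ≅ Z,  H_2 = 0.

K has 5 vertices, 10 edges, 5 triangles.
rank ∂_0 = 0, rank ∂_1 = 4 ⇒ b_0 = 5 − 0 − 4 = 1; all invariant factors of ∂_1 are 1 so no torsion. So H_0 ≅ Z.
rank ∂_1 = 4, rank ∂_2 = 5 ⇒ b_1 = 10 − 4 − 5 = 1; all invariant factors of ∂_2 are 1 so no torsion. So H_1 ≅ Z.
rank ∂_2 = 5, rank ∂_3 = 0 ⇒ b_2 = 5 − 5 − 0 = 0. So H_2 ≅ 0.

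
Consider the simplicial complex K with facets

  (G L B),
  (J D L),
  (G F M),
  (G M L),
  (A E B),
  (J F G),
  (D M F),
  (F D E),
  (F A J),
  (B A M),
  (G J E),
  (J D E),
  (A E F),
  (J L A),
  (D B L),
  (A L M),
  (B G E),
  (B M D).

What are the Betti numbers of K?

Fix the vertex order A < B < D < E < F < G < J < L < M and write every simplex with vertices in increasing order. Then dim K = 2 and the simplices of K are:

  0-simplices (9): A, B, D, E, F, G, J, L, M
  1-simplices (27): AB, AE, AF, AJ, AL, AM, BD, BE, BG, BL, BM, DE, DF, DJ, DL, DM, EF, EG, EJ, FG, FJ, FM, GJ, GL, GM, JL, LM
  2-simplices (18): ABE, ABM, AEF, AFJ, AJL, ALM, BDL, BDM, BEG, BGL, DEF, DEJ, DFM, DJL, EGJ, FGJ, FGM, GLM

Hence C_0 ≅ Z^9, C_1 ≅ Z^27, C_2 ≅ Z^18.

The boundary map ∂_1: C_1 → C_0 is given by ∂[p,q] = [q] − [p]. For instance
  ∂EF = F − E.
As a 9×27 matrix over Z this has rank 8, with invariant factors (1,1,1,1,1,1,1,1).

∂_2: C_2 → C_1 maps a triangle to the signed sum of its edges. For instance
  ∂DFM = FM − DM + DF,
  ∂FGJ = GJ − FJ + FG.
This gives a 27×18 integer matrix of rank 18; reducing to Smith normal form yields diagonal entries (1,1,1,1,1,1,1,1,1,1,1,1,1,1,1,1,1,2).

From H_k ≅ ker(∂_k) / im(∂_{k+1}) we obtain:

  H_0: rank C_0 − rank ∂_1 = 9 − 8 = 1, and the invariant factors of ∂_1 are all 1, so H_0 ≅ Z.
  H_1: rank ker ∂_1 − rank ∂_2 = (27 − 8) − 18 = 1, and ∂_2 has invariant factor 2 > 1, so H_1 ≅ Z × Z/2.
  H_2: rank ker ∂_2 − rank ∂_3 = (18 − 18) − 0 = 0, and there is no ∂_3, so H_2 ≅ 0.

Hence the Betti numbers are b_0 = 1, b_1 = 1, b_2 = 0.

b_0 = 1, b_1 = 1, b_2 = 0.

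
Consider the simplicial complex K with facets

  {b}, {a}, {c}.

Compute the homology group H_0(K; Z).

Order the vertices as a < b < c. Listing each simplex with vertices in this order, K has dimension 0 with simplices:

  0-simplices (3): a, b, c

so the chain groups are C_0 ≅ Z^3.

Computing H_k = (kernel of ∂_k) / (image of ∂_{k+1}):

  H_0: rank C_0 − rank ∂_1 = 3 − 0 = 3, and there is no ∂_1, so H_0 ≅ Z^3.

H_0 ≅ Z^3.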